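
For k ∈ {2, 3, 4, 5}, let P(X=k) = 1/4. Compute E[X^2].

13.5

E[X^2] = Σ x^2·P(X=x)
 = 4·1/4 + 9·1/4 + 16·1/4 + 25·1/4
 = 1 + 9/4 + 4 + 25/4
 = 27/2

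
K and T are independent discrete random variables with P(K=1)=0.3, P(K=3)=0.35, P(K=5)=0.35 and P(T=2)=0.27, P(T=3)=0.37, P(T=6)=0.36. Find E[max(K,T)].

E[max(K,T)] = Σ_k Σ_t max(k,t) · P(K=k)P(T=t)
 = 2·0.081 + 3·0.111 + 6·0.108 + 3·0.0945 + 3·0.1295 + 6·0.126 + 5·0.0945 + 5·0.1295 + 6·0.126
 = 0.162 + 0.333 + 0.648 + 0.2835 + 0.3885 + 0.756 + 0.4725 + 0.6475 + 0.756
 = 4.447

4.447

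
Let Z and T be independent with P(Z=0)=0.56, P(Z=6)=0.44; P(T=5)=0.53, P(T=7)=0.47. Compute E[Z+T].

8.58

E[Z+T] = Σ_z Σ_t (z+t) · P(Z=z)P(T=t)
 = 5·0.2968 + 7·0.2632 + 11·0.2332 + 13·0.2068
 = 1.484 + 1.8424 + 2.5652 + 2.6884
 = 8.58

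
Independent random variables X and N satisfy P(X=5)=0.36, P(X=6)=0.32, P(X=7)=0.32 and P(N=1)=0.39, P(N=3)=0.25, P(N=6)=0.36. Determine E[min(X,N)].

E[min(X,N)] = Σ_x Σ_n min(x,n) · P(X=x)P(N=n)
 = 1·0.1404 + 3·0.09 + 5·0.1296 + 1·0.1248 + 3·0.08 + 6·0.1152 + 1·0.1248 + 3·0.08 + 6·0.1152
 = 0.1404 + 0.27 + 0.648 + 0.1248 + 0.24 + 0.6912 + 0.1248 + 0.24 + 0.6912
 = 3.1704

3.1704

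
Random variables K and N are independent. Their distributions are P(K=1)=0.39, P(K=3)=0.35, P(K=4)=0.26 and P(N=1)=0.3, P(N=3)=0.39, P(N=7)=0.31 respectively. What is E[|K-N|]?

2.2508

E[|K-N|] = Σ_k Σ_n |k-n| · P(K=k)P(N=n)
 = 0·0.117 + 2·0.1521 + 6·0.1209 + 2·0.105 + 0·0.1365 + 4·0.1085 + 3·0.078 + 1·0.1014 + 3·0.0806
 = 0 + 0.3042 + 0.7254 + 0.21 + 0 + 0.434 + 0.234 + 0.1014 + 0.2418
 = 2.2508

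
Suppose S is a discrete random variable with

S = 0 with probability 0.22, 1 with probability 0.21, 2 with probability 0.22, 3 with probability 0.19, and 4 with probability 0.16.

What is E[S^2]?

5.36

E[S^2] = Σ s^2·P(S=s)
 = 0·0.22 + 1·0.21 + 4·0.22 + 9·0.19 + 16·0.16
 = 0 + 0.21 + 0.88 + 1.71 + 2.56
 = 5.36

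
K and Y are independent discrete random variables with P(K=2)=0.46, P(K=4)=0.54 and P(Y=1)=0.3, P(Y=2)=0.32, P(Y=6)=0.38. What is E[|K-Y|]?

2.0792

E[|K-Y|] = Σ_k Σ_y |k-y| · P(K=k)P(Y=y)
 = 1·0.138 + 0·0.1472 + 4·0.1748 + 3·0.162 + 2·0.1728 + 2·0.2052
 = 0.138 + 0 + 0.6992 + 0.486 + 0.3456 + 0.4104
 = 2.0792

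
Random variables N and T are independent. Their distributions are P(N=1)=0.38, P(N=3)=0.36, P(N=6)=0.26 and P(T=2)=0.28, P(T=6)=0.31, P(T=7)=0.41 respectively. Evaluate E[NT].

15.9758

E[NT] = Σ_n Σ_t nt · P(N=n)P(T=t)
 = 2·0.1064 + 6·0.1178 + 7·0.1558 + 6·0.1008 + 18·0.1116 + 21·0.1476 + 12·0.0728 + 36·0.0806 + 42·0.1066
 = 0.2128 + 0.7068 + 1.0906 + 0.6048 + 2.0088 + 3.0996 + 0.8736 + 2.9016 + 4.4772
 = 15.9758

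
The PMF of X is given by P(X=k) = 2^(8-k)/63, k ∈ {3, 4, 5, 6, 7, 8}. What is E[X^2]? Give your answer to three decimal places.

16.667

E[X^2] = Σ x^2·P(X=x)
 = 9·32/63 + 16·16/63 + 25·8/63 + 36·4/63 + 49·2/63 + 64·1/63
 = 32/7 + 256/63 + 200/63 + 16/7 + 14/9 + 64/63
 = 50/3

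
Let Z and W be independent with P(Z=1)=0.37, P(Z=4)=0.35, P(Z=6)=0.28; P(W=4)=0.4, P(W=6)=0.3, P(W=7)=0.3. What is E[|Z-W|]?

2.498

E[|Z-W|] = Σ_z Σ_w |z-w| · P(Z=z)P(W=w)
 = 3·0.148 + 5·0.111 + 6·0.111 + 0·0.14 + 2·0.105 + 3·0.105 + 2·0.112 + 0·0.084 + 1·0.084
 = 0.444 + 0.555 + 0.666 + 0 + 0.21 + 0.315 + 0.224 + 0 + 0.084
 = 2.498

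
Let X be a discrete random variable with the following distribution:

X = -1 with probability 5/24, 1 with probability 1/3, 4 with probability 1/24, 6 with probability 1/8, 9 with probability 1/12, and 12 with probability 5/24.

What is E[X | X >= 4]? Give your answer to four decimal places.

9.0909

P(X >= 4) = 1/24 + 1/8 + 1/12 + 5/24 = 11/24.
E[X | X >= 4] = [4·1/24 + 6·1/8 + 9·1/12 + 12·5/24] / (11/24)
 = 25/6 / (11/24)
 = 100/11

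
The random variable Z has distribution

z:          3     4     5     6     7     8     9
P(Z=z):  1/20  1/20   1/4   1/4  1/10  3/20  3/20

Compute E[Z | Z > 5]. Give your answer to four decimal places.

7.3077

P(Z > 5) = 1/4 + 1/10 + 3/20 + 3/20 = 13/20.
E[Z | Z > 5] = [6·1/4 + 7·1/10 + 8·3/20 + 9·3/20] / (13/20)
 = 19/4 / (13/20)
 = 95/13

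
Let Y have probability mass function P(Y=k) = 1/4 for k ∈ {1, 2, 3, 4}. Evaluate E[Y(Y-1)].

5

E[Y(Y-1)] = Σ y(y-1)·P(Y=y)
 = 0·1/4 + 2·1/4 + 6·1/4 + 12·1/4
 = 0 + 1/2 + 3/2 + 3
 = 5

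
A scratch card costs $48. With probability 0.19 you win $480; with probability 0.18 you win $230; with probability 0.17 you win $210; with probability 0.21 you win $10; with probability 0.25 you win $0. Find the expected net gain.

122.4

E[payout] = 480·0.19 + 230·0.18 + 210·0.17 + 10·0.21 + 0·0.25
 = 91.2 + 41.4 + 35.7 + 2.1 + 0
 = 170.4
Net = 170.4 - 48 = 122.4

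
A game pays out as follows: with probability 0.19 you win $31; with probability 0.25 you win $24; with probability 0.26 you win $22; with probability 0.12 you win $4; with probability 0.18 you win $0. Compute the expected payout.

18.09

E[payout] = 31·0.19 + 24·0.25 + 22·0.26 + 4·0.12 + 0·0.18
 = 5.89 + 6 + 5.72 + 0.48 + 0
 = 18.09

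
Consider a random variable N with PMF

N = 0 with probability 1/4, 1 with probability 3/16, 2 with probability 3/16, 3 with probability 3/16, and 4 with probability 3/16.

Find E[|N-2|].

E[|N-2|] = Σ |n-2|·P(N=n)
 = 2·1/4 + 1·3/16 + 0·3/16 + 1·3/16 + 2·3/16
 = 1/2 + 3/16 + 0 + 3/16 + 3/8
 = 5/4

1.25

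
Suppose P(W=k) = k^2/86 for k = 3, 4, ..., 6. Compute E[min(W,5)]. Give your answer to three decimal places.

E[min(W,5)] = Σ min(w,5)·P(W=w)
 = 3·9/86 + 4·8/43 + 5·25/86 + 5·18/43
 = 27/86 + 32/43 + 125/86 + 90/43
 = 198/43

4.605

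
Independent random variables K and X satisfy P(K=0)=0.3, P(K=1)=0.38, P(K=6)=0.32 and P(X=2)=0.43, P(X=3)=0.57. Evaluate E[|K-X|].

E[|K-X|] = Σ_k Σ_x |k-x| · P(K=k)P(X=x)
 = 2·0.129 + 3·0.171 + 1·0.1634 + 2·0.2166 + 4·0.1376 + 3·0.1824
 = 0.258 + 0.513 + 0.1634 + 0.4332 + 0.5504 + 0.5472
 = 2.4652

2.4652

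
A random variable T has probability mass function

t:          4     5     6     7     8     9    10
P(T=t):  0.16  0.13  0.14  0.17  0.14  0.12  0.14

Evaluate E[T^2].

51.86

E[T^2] = Σ t^2·P(T=t)
 = 16·0.16 + 25·0.13 + 36·0.14 + 49·0.17 + 64·0.14 + 81·0.12 + 100·0.14
 = 2.56 + 3.25 + 5.04 + 8.33 + 8.96 + 9.72 + 14
 = 51.86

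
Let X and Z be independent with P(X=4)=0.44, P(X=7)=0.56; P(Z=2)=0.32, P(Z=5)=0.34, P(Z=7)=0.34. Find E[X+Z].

E[X+Z] = Σ_x Σ_z (x+z) · P(X=x)P(Z=z)
 = 6·0.1408 + 9·0.1496 + 11·0.1496 + 9·0.1792 + 12·0.1904 + 14·0.1904
 = 0.8448 + 1.3464 + 1.6456 + 1.6128 + 2.2848 + 2.6656
 = 10.4

10.4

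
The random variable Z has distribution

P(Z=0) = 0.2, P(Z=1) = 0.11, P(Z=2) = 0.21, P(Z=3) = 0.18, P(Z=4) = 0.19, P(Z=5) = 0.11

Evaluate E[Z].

E[Z] = Σ z·P(Z=z)
 = 0·0.2 + 1·0.11 + 2·0.21 + 3·0.18 + 4·0.19 + 5·0.11
 = 0 + 0.11 + 0.42 + 0.54 + 0.76 + 0.55
 = 2.38

2.38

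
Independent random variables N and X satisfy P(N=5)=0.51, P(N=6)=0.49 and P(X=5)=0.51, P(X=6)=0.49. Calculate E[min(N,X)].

E[min(N,X)] = Σ_n Σ_x min(n,x) · P(N=n)P(X=x)
 = 5·0.2601 + 5·0.2499 + 5·0.2499 + 6·0.2401
 = 1.3005 + 1.2495 + 1.2495 + 1.4406
 = 5.2401

5.2401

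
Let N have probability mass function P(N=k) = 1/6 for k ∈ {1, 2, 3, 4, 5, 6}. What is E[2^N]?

21

E[2^N] = Σ 2^n·P(N=n)
 = 2·1/6 + 4·1/6 + 8·1/6 + 16·1/6 + 32·1/6 + 64·1/6
 = 1/3 + 2/3 + 4/3 + 8/3 + 16/3 + 32/3
 = 21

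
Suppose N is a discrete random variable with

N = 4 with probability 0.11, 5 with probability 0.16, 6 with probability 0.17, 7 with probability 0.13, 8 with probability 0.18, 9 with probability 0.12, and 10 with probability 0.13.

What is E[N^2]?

52.49

E[N^2] = Σ n^2·P(N=n)
 = 16·0.11 + 25·0.16 + 36·0.17 + 49·0.13 + 64·0.18 + 81·0.12 + 100·0.13
 = 1.76 + 4 + 6.12 + 6.37 + 11.52 + 9.72 + 13
 = 52.49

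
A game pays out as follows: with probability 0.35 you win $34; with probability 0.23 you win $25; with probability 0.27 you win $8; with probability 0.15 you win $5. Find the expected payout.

E[payout] = 34·0.35 + 25·0.23 + 8·0.27 + 5·0.15
 = 11.9 + 5.75 + 2.16 + 0.75
 = 20.56

20.56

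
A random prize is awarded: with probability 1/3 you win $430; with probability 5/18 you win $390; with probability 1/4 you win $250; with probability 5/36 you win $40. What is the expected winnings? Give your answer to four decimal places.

E[payout] = 430·1/3 + 390·5/18 + 250·1/4 + 40·5/36
 = 430/3 + 325/3 + 125/2 + 50/9
 = 5755/18

319.7222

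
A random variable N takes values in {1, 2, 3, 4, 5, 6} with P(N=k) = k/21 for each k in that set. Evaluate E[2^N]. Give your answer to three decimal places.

30.571

E[2^N] = Σ 2^n·P(N=n)
 = 2·1/21 + 4·2/21 + 8·1/7 + 16·4/21 + 32·5/21 + 64·2/7
 = 2/21 + 8/21 + 8/7 + 64/21 + 160/21 + 128/7
 = 214/7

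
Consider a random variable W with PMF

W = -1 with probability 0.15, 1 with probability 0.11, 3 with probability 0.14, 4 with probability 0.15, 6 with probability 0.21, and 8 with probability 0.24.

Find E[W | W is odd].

0.95

P(W is odd) = 0.15 + 0.11 + 0.14 = 0.4.
E[W | W is odd] = [(-1)·0.15 + 1·0.11 + 3·0.14] / 0.4
 = 0.38 / 0.4
 = 19/20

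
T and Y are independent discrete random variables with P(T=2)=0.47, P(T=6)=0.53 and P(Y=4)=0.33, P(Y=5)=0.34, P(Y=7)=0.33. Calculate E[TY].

E[TY] = Σ_t Σ_y ty · P(T=t)P(Y=y)
 = 8·0.1551 + 10·0.1598 + 14·0.1551 + 24·0.1749 + 30·0.1802 + 42·0.1749
 = 1.2408 + 1.598 + 2.1714 + 4.1976 + 5.406 + 7.3458
 = 21.9596

21.9596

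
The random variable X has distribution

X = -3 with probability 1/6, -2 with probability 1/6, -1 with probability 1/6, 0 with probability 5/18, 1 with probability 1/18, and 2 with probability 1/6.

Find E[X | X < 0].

P(X < 0) = 1/6 + 1/6 + 1/6 = 1/2.
E[X | X < 0] = [(-3)·1/6 + (-2)·1/6 + (-1)·1/6] / (1/2)
 = -1 / (1/2)
 = -2

-2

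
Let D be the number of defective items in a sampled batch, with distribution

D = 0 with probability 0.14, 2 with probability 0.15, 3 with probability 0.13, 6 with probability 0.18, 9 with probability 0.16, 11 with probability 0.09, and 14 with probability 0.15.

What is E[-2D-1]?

E[-2D-1] = Σ (-2d-1)·P(D=d)
 = (-1)·0.14 + (-5)·0.15 + (-7)·0.13 + (-13)·0.18 + (-19)·0.16 + (-23)·0.09 + (-29)·0.15
 = (-0.14) + (-0.75) + (-0.91) + (-2.34) + (-3.04) + (-2.07) + (-4.35)
 = -13.6

-13.6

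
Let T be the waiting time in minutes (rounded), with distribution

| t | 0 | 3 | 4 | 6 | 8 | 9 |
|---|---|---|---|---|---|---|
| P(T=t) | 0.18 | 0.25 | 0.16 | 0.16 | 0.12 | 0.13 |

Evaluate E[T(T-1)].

24.3

E[T(T-1)] = Σ t(t-1)·P(T=t)
 = 0·0.18 + 6·0.25 + 12·0.16 + 30·0.16 + 56·0.12 + 72·0.13
 = 0 + 1.5 + 1.92 + 4.8 + 6.72 + 9.36
 = 24.3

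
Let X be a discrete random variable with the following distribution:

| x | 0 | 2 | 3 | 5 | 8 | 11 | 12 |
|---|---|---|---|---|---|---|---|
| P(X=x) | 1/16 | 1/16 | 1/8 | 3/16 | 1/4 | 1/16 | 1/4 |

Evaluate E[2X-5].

9.25

E[2X-5] = Σ (2x-5)·P(X=x)
 = (-5)·1/16 + (-1)·1/16 + 1·1/8 + 5·3/16 + 11·1/4 + 17·1/16 + 19·1/4
 = (-5/16) + (-1/16) + 1/8 + 15/16 + 11/4 + 17/16 + 19/4
 = 37/4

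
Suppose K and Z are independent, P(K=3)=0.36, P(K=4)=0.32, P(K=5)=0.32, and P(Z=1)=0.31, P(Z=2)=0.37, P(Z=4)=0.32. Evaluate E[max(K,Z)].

E[max(K,Z)] = Σ_k Σ_z max(k,z) · P(K=k)P(Z=z)
 = 3·0.1116 + 3·0.1332 + 4·0.1152 + 4·0.0992 + 4·0.1184 + 4·0.1024 + 5·0.0992 + 5·0.1184 + 5·0.1024
 = 0.3348 + 0.3996 + 0.4608 + 0.3968 + 0.4736 + 0.4096 + 0.496 + 0.592 + 0.512
 = 4.0752

4.0752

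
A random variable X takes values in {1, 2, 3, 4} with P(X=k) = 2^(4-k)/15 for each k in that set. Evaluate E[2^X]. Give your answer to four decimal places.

4.2667

E[2^X] = Σ 2^x·P(X=x)
 = 2·8/15 + 4·4/15 + 8·2/15 + 16·1/15
 = 16/15 + 16/15 + 16/15 + 16/15
 = 64/15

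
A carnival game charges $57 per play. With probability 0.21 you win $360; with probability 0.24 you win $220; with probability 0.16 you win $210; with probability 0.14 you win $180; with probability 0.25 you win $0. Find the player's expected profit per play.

130.2

E[payout] = 360·0.21 + 220·0.24 + 210·0.16 + 180·0.14 + 0·0.25
 = 75.6 + 52.8 + 33.6 + 25.2 + 0
 = 187.2
Net = 187.2 - 57 = 130.2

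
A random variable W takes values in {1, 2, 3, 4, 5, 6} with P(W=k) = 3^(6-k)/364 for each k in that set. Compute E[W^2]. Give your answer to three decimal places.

2.926

E[W^2] = Σ w^2·P(W=w)
 = 1·243/364 + 4·81/364 + 9·27/364 + 16·9/364 + 25·3/364 + 36·1/364
 = 243/364 + 81/91 + 243/364 + 36/91 + 75/364 + 9/91
 = 1065/364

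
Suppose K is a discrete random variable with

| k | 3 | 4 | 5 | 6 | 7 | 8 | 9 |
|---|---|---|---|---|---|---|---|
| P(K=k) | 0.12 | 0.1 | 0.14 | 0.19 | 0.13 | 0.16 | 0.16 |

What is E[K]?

6.23

E[K] = Σ k·P(K=k)
 = 3·0.12 + 4·0.1 + 5·0.14 + 6·0.19 + 7·0.13 + 8·0.16 + 9·0.16
 = 0.36 + 0.4 + 0.7 + 1.14 + 0.91 + 1.28 + 1.44
 = 6.23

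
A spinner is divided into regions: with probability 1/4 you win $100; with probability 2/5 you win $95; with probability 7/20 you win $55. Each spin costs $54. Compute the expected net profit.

E[payout] = 100·1/4 + 95·2/5 + 55·7/20
 = 25 + 38 + 77/4
 = 329/4
Net = 329/4 - 54 = 113/4

28.25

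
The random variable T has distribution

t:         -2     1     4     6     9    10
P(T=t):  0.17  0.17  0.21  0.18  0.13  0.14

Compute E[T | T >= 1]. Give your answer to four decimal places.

5.6145

P(T >= 1) = 0.17 + 0.21 + 0.18 + 0.13 + 0.14 = 0.83.
E[T | T >= 1] = [1·0.17 + 4·0.21 + 6·0.18 + 9·0.13 + 10·0.14] / 0.83
 = 4.66 / 0.83
 = 466/83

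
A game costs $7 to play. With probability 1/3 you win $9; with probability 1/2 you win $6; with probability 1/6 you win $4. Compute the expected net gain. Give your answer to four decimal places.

-0.3333

E[payout] = 9·1/3 + 6·1/2 + 4·1/6
 = 3 + 3 + 2/3
 = 20/3
Net = 20/3 - 7 = -1/3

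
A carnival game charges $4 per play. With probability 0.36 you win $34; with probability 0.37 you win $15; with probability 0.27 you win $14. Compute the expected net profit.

17.57

E[payout] = 34·0.36 + 15·0.37 + 14·0.27
 = 12.24 + 5.55 + 3.78
 = 21.57
Net = 21.57 - 4 = 17.57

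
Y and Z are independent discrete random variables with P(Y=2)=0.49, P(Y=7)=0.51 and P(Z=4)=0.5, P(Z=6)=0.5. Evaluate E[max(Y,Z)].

E[max(Y,Z)] = Σ_y Σ_z max(y,z) · P(Y=y)P(Z=z)
 = 4·0.245 + 6·0.245 + 7·0.255 + 7·0.255
 = 0.98 + 1.47 + 1.785 + 1.785
 = 6.02

6.02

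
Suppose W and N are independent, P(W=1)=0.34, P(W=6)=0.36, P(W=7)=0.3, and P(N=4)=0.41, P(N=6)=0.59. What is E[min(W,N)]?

E[min(W,N)] = Σ_w Σ_n min(w,n) · P(W=w)P(N=n)
 = 1·0.1394 + 1·0.2006 + 4·0.1476 + 6·0.2124 + 4·0.123 + 6·0.177
 = 0.1394 + 0.2006 + 0.5904 + 1.2744 + 0.492 + 1.062
 = 3.7588

3.7588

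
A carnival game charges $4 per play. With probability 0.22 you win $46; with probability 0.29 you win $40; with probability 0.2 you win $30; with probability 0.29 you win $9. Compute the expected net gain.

26.33

E[payout] = 46·0.22 + 40·0.29 + 30·0.2 + 9·0.29
 = 10.12 + 11.6 + 6 + 2.61
 = 30.33
Net = 30.33 - 4 = 26.33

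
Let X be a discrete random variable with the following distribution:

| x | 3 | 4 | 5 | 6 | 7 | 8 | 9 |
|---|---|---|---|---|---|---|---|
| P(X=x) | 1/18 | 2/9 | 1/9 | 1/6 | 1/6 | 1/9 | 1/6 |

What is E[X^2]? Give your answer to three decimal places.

E[X^2] = Σ x^2·P(X=x)
 = 9·1/18 + 16·2/9 + 25·1/9 + 36·1/6 + 49·1/6 + 64·1/9 + 81·1/6
 = 1/2 + 32/9 + 25/9 + 6 + 49/6 + 64/9 + 27/2
 = 749/18

41.611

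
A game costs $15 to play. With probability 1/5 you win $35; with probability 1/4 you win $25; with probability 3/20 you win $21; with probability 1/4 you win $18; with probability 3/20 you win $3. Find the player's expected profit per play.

E[payout] = 35·1/5 + 25·1/4 + 21·3/20 + 18·1/4 + 3·3/20
 = 7 + 25/4 + 63/20 + 9/2 + 9/20
 = 427/20
Net = 427/20 - 15 = 127/20

6.35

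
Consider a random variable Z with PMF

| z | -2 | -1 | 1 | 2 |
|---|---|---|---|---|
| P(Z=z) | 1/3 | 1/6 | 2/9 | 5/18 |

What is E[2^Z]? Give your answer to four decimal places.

1.7222

E[2^Z] = Σ 2^z·P(Z=z)
 = 1/4·1/3 + 1/2·1/6 + 2·2/9 + 4·5/18
 = 1/12 + 1/12 + 4/9 + 10/9
 = 31/18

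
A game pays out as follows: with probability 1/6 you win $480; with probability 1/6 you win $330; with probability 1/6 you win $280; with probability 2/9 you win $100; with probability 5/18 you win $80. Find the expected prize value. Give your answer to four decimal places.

226.1111

E[payout] = 480·1/6 + 330·1/6 + 280·1/6 + 100·2/9 + 80·5/18
 = 80 + 55 + 140/3 + 200/9 + 200/9
 = 2035/9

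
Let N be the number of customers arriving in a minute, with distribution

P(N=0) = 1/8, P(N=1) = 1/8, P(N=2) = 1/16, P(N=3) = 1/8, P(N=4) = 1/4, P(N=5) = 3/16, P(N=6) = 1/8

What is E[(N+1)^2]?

22.3125

E[(N+1)^2] = Σ (n+1)^2·P(N=n)
 = 1·1/8 + 4·1/8 + 9·1/16 + 16·1/8 + 25·1/4 + 36·3/16 + 49·1/8
 = 1/8 + 1/2 + 9/16 + 2 + 25/4 + 27/4 + 49/8
 = 357/16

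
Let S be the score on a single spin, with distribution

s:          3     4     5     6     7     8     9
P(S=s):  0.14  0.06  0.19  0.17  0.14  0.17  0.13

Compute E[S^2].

E[S^2] = Σ s^2·P(S=s)
 = 9·0.14 + 16·0.06 + 25·0.19 + 36·0.17 + 49·0.14 + 64·0.17 + 81·0.13
 = 1.26 + 0.96 + 4.75 + 6.12 + 6.86 + 10.88 + 10.53
 = 41.36

41.36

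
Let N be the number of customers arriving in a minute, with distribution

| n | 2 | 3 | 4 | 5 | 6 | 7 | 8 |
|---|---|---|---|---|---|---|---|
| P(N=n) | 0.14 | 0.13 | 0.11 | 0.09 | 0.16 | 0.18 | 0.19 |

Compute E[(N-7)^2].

E[(N-7)^2] = Σ (n-7)^2·P(N=n)
 = 25·0.14 + 16·0.13 + 9·0.11 + 4·0.09 + 1·0.16 + 0·0.18 + 1·0.19
 = 3.5 + 2.08 + 0.99 + 0.36 + 0.16 + 0 + 0.19
 = 7.28

7.28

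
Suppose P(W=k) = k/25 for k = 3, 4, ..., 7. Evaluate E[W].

E[W] = Σ w·P(W=w)
 = 3·3/25 + 4·4/25 + 5·1/5 + 6·6/25 + 7·7/25
 = 9/25 + 16/25 + 1 + 36/25 + 49/25
 = 27/5

5.4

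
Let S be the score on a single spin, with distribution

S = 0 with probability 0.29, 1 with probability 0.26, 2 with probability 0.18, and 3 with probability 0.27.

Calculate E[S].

1.43

E[S] = Σ s·P(S=s)
 = 0·0.29 + 1·0.26 + 2·0.18 + 3·0.27
 = 0 + 0.26 + 0.36 + 0.81
 = 1.43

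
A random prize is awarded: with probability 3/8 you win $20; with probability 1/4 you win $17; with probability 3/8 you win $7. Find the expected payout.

E[payout] = 20·3/8 + 17·1/4 + 7·3/8
 = 15/2 + 17/4 + 21/8
 = 115/8

14.375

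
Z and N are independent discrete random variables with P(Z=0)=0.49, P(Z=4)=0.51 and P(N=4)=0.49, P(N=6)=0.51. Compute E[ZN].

10.2408

E[ZN] = Σ_z Σ_n zn · P(Z=z)P(N=n)
 = 0·0.2401 + 0·0.2499 + 16·0.2499 + 24·0.2601
 = 0 + 0 + 3.9984 + 6.2424
 = 10.2408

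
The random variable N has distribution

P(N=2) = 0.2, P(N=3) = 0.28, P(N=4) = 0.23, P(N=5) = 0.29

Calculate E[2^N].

16

E[2^N] = Σ 2^n·P(N=n)
 = 4·0.2 + 8·0.28 + 16·0.23 + 32·0.29
 = 0.8 + 2.24 + 3.68 + 9.28
 = 16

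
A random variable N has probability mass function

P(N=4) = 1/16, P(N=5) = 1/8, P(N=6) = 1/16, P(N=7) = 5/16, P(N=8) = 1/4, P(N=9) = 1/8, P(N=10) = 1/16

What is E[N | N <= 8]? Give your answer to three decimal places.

6.692

P(N <= 8) = 1/16 + 1/8 + 1/16 + 5/16 + 1/4 = 13/16.
E[N | N <= 8] = [4·1/16 + 5·1/8 + 6·1/16 + 7·5/16 + 8·1/4] / (13/16)
 = 87/16 / (13/16)
 = 87/13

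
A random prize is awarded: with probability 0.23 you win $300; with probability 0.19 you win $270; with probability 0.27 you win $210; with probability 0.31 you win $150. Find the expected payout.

223.5

E[payout] = 300·0.23 + 270·0.19 + 210·0.27 + 150·0.31
 = 69 + 51.3 + 56.7 + 46.5
 = 223.5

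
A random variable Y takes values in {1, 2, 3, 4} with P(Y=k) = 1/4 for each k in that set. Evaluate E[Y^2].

E[Y^2] = Σ y^2·P(Y=y)
 = 1·1/4 + 4·1/4 + 9·1/4 + 16·1/4
 = 1/4 + 1 + 9/4 + 4
 = 15/2

7.5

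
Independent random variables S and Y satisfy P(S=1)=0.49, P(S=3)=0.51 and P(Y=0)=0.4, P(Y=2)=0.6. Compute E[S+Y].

3.22

E[S+Y] = Σ_s Σ_y (s+y) · P(S=s)P(Y=y)
 = 1·0.196 + 3·0.294 + 3·0.204 + 5·0.306
 = 0.196 + 0.882 + 0.612 + 1.53
 = 3.22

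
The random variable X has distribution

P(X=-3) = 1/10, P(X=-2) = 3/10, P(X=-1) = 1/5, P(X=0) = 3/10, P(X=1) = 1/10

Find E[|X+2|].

1.2

E[|X+2|] = Σ |x+2|·P(X=x)
 = 1·1/10 + 0·3/10 + 1·1/5 + 2·3/10 + 3·1/10
 = 1/10 + 0 + 1/5 + 3/5 + 3/10
 = 6/5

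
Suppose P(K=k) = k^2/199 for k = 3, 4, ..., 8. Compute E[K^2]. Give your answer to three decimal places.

43.995

E[K^2] = Σ k^2·P(K=k)
 = 9·9/199 + 16·16/199 + 25·25/199 + 36·36/199 + 49·49/199 + 64·64/199
 = 81/199 + 256/199 + 625/199 + 1296/199 + 2401/199 + 4096/199
 = 8755/199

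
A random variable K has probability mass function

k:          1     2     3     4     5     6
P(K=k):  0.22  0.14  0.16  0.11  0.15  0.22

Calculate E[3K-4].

E[3K-4] = Σ (3k-4)·P(K=k)
 = (-1)·0.22 + 2·0.14 + 5·0.16 + 8·0.11 + 11·0.15 + 14·0.22
 = (-0.22) + 0.28 + 0.8 + 0.88 + 1.65 + 3.08
 = 6.47

6.47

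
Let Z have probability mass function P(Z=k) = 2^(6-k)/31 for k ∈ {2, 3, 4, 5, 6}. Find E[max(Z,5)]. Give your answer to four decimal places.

5.0323

E[max(Z,5)] = Σ max(z,5)·P(Z=z)
 = 5·16/31 + 5·8/31 + 5·4/31 + 5·2/31 + 6·1/31
 = 80/31 + 40/31 + 20/31 + 10/31 + 6/31
 = 156/31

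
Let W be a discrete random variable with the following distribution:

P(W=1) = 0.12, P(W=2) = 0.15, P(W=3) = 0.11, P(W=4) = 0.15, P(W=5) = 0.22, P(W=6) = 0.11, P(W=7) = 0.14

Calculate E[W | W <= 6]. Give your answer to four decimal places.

3.6163

P(W <= 6) = 0.12 + 0.15 + 0.11 + 0.15 + 0.22 + 0.11 = 0.86.
E[W | W <= 6] = [1·0.12 + 2·0.15 + 3·0.11 + 4·0.15 + 5·0.22 + 6·0.11] / 0.86
 = 3.11 / 0.86
 = 311/86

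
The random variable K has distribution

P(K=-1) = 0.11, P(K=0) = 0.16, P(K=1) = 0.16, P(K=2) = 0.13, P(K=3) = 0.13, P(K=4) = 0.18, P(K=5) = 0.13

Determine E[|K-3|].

1.81

E[|K-3|] = Σ |k-3|·P(K=k)
 = 4·0.11 + 3·0.16 + 2·0.16 + 1·0.13 + 0·0.13 + 1·0.18 + 2·0.13
 = 0.44 + 0.48 + 0.32 + 0.13 + 0 + 0.18 + 0.26
 = 1.81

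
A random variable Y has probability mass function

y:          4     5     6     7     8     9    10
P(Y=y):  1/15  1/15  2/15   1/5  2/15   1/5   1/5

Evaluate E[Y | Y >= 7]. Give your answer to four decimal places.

8.5455

P(Y >= 7) = 1/5 + 2/15 + 1/5 + 1/5 = 11/15.
E[Y | Y >= 7] = [7·1/5 + 8·2/15 + 9·1/5 + 10·1/5] / (11/15)
 = 94/15 / (11/15)
 = 94/11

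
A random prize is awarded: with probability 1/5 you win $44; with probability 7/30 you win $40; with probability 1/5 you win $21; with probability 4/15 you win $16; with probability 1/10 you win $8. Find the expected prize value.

27.4

E[payout] = 44·1/5 + 40·7/30 + 21·1/5 + 16·4/15 + 8·1/10
 = 44/5 + 28/3 + 21/5 + 64/15 + 4/5
 = 137/5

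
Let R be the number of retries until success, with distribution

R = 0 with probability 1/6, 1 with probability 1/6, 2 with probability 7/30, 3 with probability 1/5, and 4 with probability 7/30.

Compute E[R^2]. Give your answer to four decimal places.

E[R^2] = Σ r^2·P(R=r)
 = 0·1/6 + 1·1/6 + 4·7/30 + 9·1/5 + 16·7/30
 = 0 + 1/6 + 14/15 + 9/5 + 56/15
 = 199/30

6.6333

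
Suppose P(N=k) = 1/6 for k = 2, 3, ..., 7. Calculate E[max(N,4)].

E[max(N,4)] = Σ max(n,4)·P(N=n)
 = 4·1/6 + 4·1/6 + 4·1/6 + 5·1/6 + 6·1/6 + 7·1/6
 = 2/3 + 2/3 + 2/3 + 5/6 + 1 + 7/6
 = 5

5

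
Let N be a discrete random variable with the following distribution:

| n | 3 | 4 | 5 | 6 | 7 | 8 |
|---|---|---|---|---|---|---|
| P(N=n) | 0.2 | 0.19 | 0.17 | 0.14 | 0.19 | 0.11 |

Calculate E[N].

5.26

E[N] = Σ n·P(N=n)
 = 3·0.2 + 4·0.19 + 5·0.17 + 6·0.14 + 7·0.19 + 8·0.11
 = 0.6 + 0.76 + 0.85 + 0.84 + 1.33 + 0.88
 = 5.26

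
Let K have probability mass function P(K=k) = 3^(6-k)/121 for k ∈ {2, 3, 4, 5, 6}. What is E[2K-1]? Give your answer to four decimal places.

E[2K-1] = Σ (2k-1)·P(K=k)
 = 3·81/121 + 5·27/121 + 7·9/121 + 9·3/121 + 11·1/121
 = 243/121 + 135/121 + 63/121 + 27/121 + 1/11
 = 479/121

3.9587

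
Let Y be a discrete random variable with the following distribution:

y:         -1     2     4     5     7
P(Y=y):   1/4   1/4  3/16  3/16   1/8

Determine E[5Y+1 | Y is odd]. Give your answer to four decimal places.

P(Y is odd) = 1/4 + 3/16 + 1/8 = 9/16.
E[5Y+1 | Y is odd] = [(-4)·1/4 + 26·3/16 + 36·1/8] / (9/16)
 = 67/8 / (9/16)
 = 134/9

14.8889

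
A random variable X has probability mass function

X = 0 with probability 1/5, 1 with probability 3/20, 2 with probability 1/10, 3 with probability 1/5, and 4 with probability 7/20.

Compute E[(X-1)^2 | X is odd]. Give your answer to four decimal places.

2.2857

P(X is odd) = 3/20 + 1/5 = 7/20.
E[(X-1)^2 | X is odd] = [0·3/20 + 4·1/5] / (7/20)
 = 4/5 / (7/20)
 = 16/7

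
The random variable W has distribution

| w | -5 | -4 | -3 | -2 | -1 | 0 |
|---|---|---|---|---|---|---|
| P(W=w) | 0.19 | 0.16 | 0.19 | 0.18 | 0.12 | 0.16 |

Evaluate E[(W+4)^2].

4.74

E[(W+4)^2] = Σ (w+4)^2·P(W=w)
 = 1·0.19 + 0·0.16 + 1·0.19 + 4·0.18 + 9·0.12 + 16·0.16
 = 0.19 + 0 + 0.19 + 0.72 + 1.08 + 2.56
 = 4.74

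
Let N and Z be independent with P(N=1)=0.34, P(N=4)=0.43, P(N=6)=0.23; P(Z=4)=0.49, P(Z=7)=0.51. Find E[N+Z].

8.97

E[N+Z] = Σ_n Σ_z (n+z) · P(N=n)P(Z=z)
 = 5·0.1666 + 8·0.1734 + 8·0.2107 + 11·0.2193 + 10·0.1127 + 13·0.1173
 = 0.833 + 1.3872 + 1.6856 + 2.4123 + 1.127 + 1.5249
 = 8.97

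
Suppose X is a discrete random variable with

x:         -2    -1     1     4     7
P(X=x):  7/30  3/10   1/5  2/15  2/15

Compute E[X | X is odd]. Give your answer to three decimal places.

P(X is odd) = 3/10 + 1/5 + 2/15 = 19/30.
E[X | X is odd] = [(-1)·3/10 + 1·1/5 + 7·2/15] / (19/30)
 = 5/6 / (19/30)
 = 25/19

1.316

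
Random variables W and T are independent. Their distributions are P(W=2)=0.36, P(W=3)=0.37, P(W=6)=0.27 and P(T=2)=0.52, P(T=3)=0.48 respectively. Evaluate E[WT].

8.556

E[WT] = Σ_w Σ_t wt · P(W=w)P(T=t)
 = 4·0.1872 + 6·0.1728 + 6·0.1924 + 9·0.1776 + 12·0.1404 + 18·0.1296
 = 0.7488 + 1.0368 + 1.1544 + 1.5984 + 1.6848 + 2.3328
 = 8.556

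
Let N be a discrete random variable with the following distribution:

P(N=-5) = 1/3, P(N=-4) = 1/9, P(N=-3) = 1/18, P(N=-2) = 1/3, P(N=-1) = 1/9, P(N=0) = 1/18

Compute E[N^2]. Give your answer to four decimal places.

12.0556

E[N^2] = Σ n^2·P(N=n)
 = 25·1/3 + 16·1/9 + 9·1/18 + 4·1/3 + 1·1/9 + 0·1/18
 = 25/3 + 16/9 + 1/2 + 4/3 + 1/9 + 0
 = 217/18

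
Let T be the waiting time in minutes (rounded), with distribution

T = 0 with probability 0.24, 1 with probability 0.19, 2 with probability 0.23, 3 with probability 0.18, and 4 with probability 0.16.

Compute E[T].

E[T] = Σ t·P(T=t)
 = 0·0.24 + 1·0.19 + 2·0.23 + 3·0.18 + 4·0.16
 = 0 + 0.19 + 0.46 + 0.54 + 0.64
 = 1.83

1.83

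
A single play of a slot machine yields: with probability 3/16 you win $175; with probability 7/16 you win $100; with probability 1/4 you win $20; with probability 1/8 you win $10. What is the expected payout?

E[payout] = 175·3/16 + 100·7/16 + 20·1/4 + 10·1/8
 = 525/16 + 175/4 + 5 + 5/4
 = 1325/16

82.8125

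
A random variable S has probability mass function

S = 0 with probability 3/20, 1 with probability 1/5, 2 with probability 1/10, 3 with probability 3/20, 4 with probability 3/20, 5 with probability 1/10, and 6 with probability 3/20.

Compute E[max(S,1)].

E[max(S,1)] = Σ max(s,1)·P(S=s)
 = 1·3/20 + 1·1/5 + 2·1/10 + 3·3/20 + 4·3/20 + 5·1/10 + 6·3/20
 = 3/20 + 1/5 + 1/5 + 9/20 + 3/5 + 1/2 + 9/10
 = 3

3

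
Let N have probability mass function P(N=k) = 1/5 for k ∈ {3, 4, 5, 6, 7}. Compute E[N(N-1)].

22

E[N(N-1)] = Σ n(n-1)·P(N=n)
 = 6·1/5 + 12·1/5 + 20·1/5 + 30·1/5 + 42·1/5
 = 6/5 + 12/5 + 4 + 6 + 42/5
 = 22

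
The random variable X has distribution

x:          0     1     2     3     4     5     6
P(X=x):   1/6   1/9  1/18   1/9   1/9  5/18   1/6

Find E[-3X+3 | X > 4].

P(X > 4) = 5/18 + 1/6 = 4/9.
E[-3X+3 | X > 4] = [(-12)·5/18 + (-15)·1/6] / (4/9)
 = -35/6 / (4/9)
 = -105/8

-13.125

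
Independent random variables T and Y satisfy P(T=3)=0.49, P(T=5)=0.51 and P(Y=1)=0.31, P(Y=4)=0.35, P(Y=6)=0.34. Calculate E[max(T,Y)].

E[max(T,Y)] = Σ_t Σ_y max(t,y) · P(T=t)P(Y=y)
 = 3·0.1519 + 4·0.1715 + 6·0.1666 + 5·0.1581 + 5·0.1785 + 6·0.1734
 = 0.4557 + 0.686 + 0.9996 + 0.7905 + 0.8925 + 1.0404
 = 4.8647

4.8647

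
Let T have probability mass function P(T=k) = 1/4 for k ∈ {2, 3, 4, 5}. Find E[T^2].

E[T^2] = Σ t^2·P(T=t)
 = 4·1/4 + 9·1/4 + 16·1/4 + 25·1/4
 = 1 + 9/4 + 4 + 25/4
 = 27/2

13.5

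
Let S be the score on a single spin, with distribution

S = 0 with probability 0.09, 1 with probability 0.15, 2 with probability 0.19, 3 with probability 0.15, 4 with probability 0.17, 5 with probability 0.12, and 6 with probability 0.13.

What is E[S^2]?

12.66

E[S^2] = Σ s^2·P(S=s)
 = 0·0.09 + 1·0.15 + 4·0.19 + 9·0.15 + 16·0.17 + 25·0.12 + 36·0.13
 = 0 + 0.15 + 0.76 + 1.35 + 2.72 + 3 + 4.68
 = 12.66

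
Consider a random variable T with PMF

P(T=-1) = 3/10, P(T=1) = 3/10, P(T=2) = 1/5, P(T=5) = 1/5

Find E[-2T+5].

2.2

E[-2T+5] = Σ (-2t+5)·P(T=t)
 = 7·3/10 + 3·3/10 + 1·1/5 + (-5)·1/5
 = 21/10 + 9/10 + 1/5 + (-1)
 = 11/5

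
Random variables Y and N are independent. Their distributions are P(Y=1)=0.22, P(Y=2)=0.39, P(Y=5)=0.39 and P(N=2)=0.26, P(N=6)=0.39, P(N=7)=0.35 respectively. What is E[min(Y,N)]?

E[min(Y,N)] = Σ_y Σ_n min(y,n) · P(Y=y)P(N=n)
 = 1·0.0572 + 1·0.0858 + 1·0.077 + 2·0.1014 + 2·0.1521 + 2·0.1365 + 2·0.1014 + 5·0.1521 + 5·0.1365
 = 0.0572 + 0.0858 + 0.077 + 0.2028 + 0.3042 + 0.273 + 0.2028 + 0.7605 + 0.6825
 = 2.6458

2.6458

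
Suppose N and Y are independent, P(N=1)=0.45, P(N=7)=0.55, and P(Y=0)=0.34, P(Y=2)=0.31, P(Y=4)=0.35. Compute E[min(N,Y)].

1.408

E[min(N,Y)] = Σ_n Σ_y min(n,y) · P(N=n)P(Y=y)
 = 0·0.153 + 1·0.1395 + 1·0.1575 + 0·0.187 + 2·0.1705 + 4·0.1925
 = 0 + 0.1395 + 0.1575 + 0 + 0.341 + 0.77
 = 1.408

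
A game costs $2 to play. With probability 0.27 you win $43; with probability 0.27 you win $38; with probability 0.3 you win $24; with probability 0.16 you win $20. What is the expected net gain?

30.27

E[payout] = 43·0.27 + 38·0.27 + 24·0.3 + 20·0.16
 = 11.61 + 10.26 + 7.2 + 3.2
 = 32.27
Net = 32.27 - 2 = 30.27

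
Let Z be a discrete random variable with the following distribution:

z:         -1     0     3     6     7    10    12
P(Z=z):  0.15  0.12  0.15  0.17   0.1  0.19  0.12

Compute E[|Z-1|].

5.2

E[|Z-1|] = Σ |z-1|·P(Z=z)
 = 2·0.15 + 1·0.12 + 2·0.15 + 5·0.17 + 6·0.1 + 9·0.19 + 11·0.12
 = 0.3 + 0.12 + 0.3 + 0.85 + 0.6 + 1.71 + 1.32
 = 5.2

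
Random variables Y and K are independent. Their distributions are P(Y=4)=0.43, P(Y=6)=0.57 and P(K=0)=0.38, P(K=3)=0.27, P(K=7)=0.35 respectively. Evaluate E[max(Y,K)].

E[max(Y,K)] = Σ_y Σ_k max(y,k) · P(Y=y)P(K=k)
 = 4·0.1634 + 4·0.1161 + 7·0.1505 + 6·0.2166 + 6·0.1539 + 7·0.1995
 = 0.6536 + 0.4644 + 1.0535 + 1.2996 + 0.9234 + 1.3965
 = 5.791

5.791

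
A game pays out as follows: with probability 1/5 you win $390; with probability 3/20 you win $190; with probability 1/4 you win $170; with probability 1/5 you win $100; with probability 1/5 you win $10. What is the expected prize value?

171

E[payout] = 390·1/5 + 190·3/20 + 170·1/4 + 100·1/5 + 10·1/5
 = 78 + 57/2 + 85/2 + 20 + 2
 = 171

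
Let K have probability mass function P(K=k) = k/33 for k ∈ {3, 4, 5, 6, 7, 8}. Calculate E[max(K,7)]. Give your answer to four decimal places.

7.2424

E[max(K,7)] = Σ max(k,7)·P(K=k)
 = 7·1/11 + 7·4/33 + 7·5/33 + 7·2/11 + 7·7/33 + 8·8/33
 = 7/11 + 28/33 + 35/33 + 14/11 + 49/33 + 64/33
 = 239/33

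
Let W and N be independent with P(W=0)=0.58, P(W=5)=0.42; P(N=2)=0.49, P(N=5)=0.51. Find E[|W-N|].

2.6648

E[|W-N|] = Σ_w Σ_n |w-n| · P(W=w)P(N=n)
 = 2·0.2842 + 5·0.2958 + 3·0.2058 + 0·0.2142
 = 0.5684 + 1.479 + 0.6174 + 0
 = 2.6648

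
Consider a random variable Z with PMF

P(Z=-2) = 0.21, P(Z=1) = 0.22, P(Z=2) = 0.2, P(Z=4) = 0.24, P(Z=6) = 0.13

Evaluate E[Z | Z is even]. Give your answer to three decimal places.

2.205

P(Z is even) = 0.21 + 0.2 + 0.24 + 0.13 = 0.78.
E[Z | Z is even] = [(-2)·0.21 + 2·0.2 + 4·0.24 + 6·0.13] / 0.78
 = 1.72 / 0.78
 = 86/39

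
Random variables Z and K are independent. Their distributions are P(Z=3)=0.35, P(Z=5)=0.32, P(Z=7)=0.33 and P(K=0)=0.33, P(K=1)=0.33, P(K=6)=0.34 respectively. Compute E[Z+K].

E[Z+K] = Σ_z Σ_k (z+k) · P(Z=z)P(K=k)
 = 3·0.1155 + 4·0.1155 + 9·0.119 + 5·0.1056 + 6·0.1056 + 11·0.1088 + 7·0.1089 + 8·0.1089 + 13·0.1122
 = 0.3465 + 0.462 + 1.071 + 0.528 + 0.6336 + 1.1968 + 0.7623 + 0.8712 + 1.4586
 = 7.33

7.33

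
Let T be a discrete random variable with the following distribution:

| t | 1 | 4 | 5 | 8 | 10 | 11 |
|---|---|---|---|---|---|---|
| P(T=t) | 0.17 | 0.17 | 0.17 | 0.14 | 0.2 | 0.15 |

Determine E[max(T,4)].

6.98

E[max(T,4)] = Σ max(t,4)·P(T=t)
 = 4·0.17 + 4·0.17 + 5·0.17 + 8·0.14 + 10·0.2 + 11·0.15
 = 0.68 + 0.68 + 0.85 + 1.12 + 2 + 1.65
 = 6.98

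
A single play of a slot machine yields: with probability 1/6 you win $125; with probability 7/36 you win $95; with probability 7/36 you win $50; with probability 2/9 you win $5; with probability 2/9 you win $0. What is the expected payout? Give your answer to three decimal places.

E[payout] = 125·1/6 + 95·7/36 + 50·7/36 + 5·2/9 + 0·2/9
 = 125/6 + 665/36 + 175/18 + 10/9 + 0
 = 1805/36

50.139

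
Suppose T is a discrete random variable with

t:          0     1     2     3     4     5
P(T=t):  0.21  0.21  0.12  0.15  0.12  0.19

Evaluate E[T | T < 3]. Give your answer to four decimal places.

0.8333

P(T < 3) = 0.21 + 0.21 + 0.12 = 0.54.
E[T | T < 3] = [0·0.21 + 1·0.21 + 2·0.12] / 0.54
 = 0.45 / 0.54
 = 5/6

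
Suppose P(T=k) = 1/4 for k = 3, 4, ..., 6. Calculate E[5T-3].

E[5T-3] = Σ (5t-3)·P(T=t)
 = 12·1/4 + 17·1/4 + 22·1/4 + 27·1/4
 = 3 + 17/4 + 11/2 + 27/4
 = 39/2

19.5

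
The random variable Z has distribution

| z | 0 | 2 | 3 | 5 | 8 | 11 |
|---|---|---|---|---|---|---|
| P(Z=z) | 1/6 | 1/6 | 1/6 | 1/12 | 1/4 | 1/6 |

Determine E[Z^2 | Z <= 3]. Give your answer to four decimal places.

4.3333

P(Z <= 3) = 1/6 + 1/6 + 1/6 = 1/2.
E[Z^2 | Z <= 3] = [0·1/6 + 4·1/6 + 9·1/6] / (1/2)
 = 13/6 / (1/2)
 = 13/3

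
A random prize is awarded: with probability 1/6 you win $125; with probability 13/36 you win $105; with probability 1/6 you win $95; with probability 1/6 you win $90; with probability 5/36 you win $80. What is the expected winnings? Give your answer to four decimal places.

100.6944

E[payout] = 125·1/6 + 105·13/36 + 95·1/6 + 90·1/6 + 80·5/36
 = 125/6 + 455/12 + 95/6 + 15 + 100/9
 = 3625/36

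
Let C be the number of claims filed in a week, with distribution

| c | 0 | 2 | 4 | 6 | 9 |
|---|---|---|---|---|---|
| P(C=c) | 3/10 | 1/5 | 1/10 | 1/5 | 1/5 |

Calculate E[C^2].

25.8

E[C^2] = Σ c^2·P(C=c)
 = 0·3/10 + 4·1/5 + 16·1/10 + 36·1/5 + 81·1/5
 = 0 + 4/5 + 8/5 + 36/5 + 81/5
 = 129/5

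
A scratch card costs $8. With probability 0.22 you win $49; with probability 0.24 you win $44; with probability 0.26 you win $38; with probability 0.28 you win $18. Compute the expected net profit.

E[payout] = 49·0.22 + 44·0.24 + 38·0.26 + 18·0.28
 = 10.78 + 10.56 + 9.88 + 5.04
 = 36.26
Net = 36.26 - 8 = 28.26

28.26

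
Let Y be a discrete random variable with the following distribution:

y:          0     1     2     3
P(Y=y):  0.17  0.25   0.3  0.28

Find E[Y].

1.69

E[Y] = Σ y·P(Y=y)
 = 0·0.17 + 1·0.25 + 2·0.3 + 3·0.28
 = 0 + 0.25 + 0.6 + 0.84
 = 1.69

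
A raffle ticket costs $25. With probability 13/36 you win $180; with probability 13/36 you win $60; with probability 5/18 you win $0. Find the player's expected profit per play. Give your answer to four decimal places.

61.6667

E[payout] = 180·13/36 + 60·13/36 + 0·5/18
 = 65 + 65/3 + 0
 = 260/3
Net = 260/3 - 25 = 185/3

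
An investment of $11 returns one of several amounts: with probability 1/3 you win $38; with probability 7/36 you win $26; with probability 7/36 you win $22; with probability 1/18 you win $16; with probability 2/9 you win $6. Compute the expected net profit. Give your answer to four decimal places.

E[payout] = 38·1/3 + 26·7/36 + 22·7/36 + 16·1/18 + 6·2/9
 = 38/3 + 91/18 + 77/18 + 8/9 + 4/3
 = 218/9
Net = 218/9 - 11 = 119/9

13.2222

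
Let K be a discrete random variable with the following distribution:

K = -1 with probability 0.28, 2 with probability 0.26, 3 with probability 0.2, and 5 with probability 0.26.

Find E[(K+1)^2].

14.9

E[(K+1)^2] = Σ (k+1)^2·P(K=k)
 = 0·0.28 + 9·0.26 + 16·0.2 + 36·0.26
 = 0 + 2.34 + 3.2 + 9.36
 = 14.9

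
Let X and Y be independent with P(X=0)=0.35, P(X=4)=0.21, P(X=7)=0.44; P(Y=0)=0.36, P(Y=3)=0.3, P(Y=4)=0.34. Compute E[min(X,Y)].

1.469

E[min(X,Y)] = Σ_x Σ_y min(x,y) · P(X=x)P(Y=y)
 = 0·0.126 + 0·0.105 + 0·0.119 + 0·0.0756 + 3·0.063 + 4·0.0714 + 0·0.1584 + 3·0.132 + 4·0.1496
 = 0 + 0 + 0 + 0 + 0.189 + 0.2856 + 0 + 0.396 + 0.5984
 = 1.469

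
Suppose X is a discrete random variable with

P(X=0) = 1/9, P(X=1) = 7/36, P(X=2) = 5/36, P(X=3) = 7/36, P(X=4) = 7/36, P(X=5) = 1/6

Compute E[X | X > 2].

3.95

P(X > 2) = 7/36 + 7/36 + 1/6 = 5/9.
E[X | X > 2] = [3·7/36 + 4·7/36 + 5·1/6] / (5/9)
 = 79/36 / (5/9)
 = 79/20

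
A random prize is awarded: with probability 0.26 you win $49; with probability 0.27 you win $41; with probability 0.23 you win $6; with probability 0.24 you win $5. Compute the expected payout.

26.39

E[payout] = 49·0.26 + 41·0.27 + 6·0.23 + 5·0.24
 = 12.74 + 11.07 + 1.38 + 1.2
 = 26.39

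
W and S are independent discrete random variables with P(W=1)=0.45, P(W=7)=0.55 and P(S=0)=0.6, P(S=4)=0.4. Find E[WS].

6.88

E[WS] = Σ_w Σ_s ws · P(W=w)P(S=s)
 = 0·0.27 + 4·0.18 + 0·0.33 + 28·0.22
 = 0 + 0.72 + 0 + 6.16
 = 6.88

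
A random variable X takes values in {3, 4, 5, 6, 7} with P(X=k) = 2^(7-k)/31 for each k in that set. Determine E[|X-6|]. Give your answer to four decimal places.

E[|X-6|] = Σ |x-6|·P(X=x)
 = 3·16/31 + 2·8/31 + 1·4/31 + 0·2/31 + 1·1/31
 = 48/31 + 16/31 + 4/31 + 0 + 1/31
 = 69/31

2.2258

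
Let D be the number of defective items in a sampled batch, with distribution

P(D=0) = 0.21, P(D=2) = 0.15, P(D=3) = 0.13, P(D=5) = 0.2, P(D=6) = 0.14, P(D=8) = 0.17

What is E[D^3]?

146.99

E[D^3] = Σ d^3·P(D=d)
 = 0·0.21 + 8·0.15 + 27·0.13 + 125·0.2 + 216·0.14 + 512·0.17
 = 0 + 1.2 + 3.51 + 25 + 30.24 + 87.04
 = 146.99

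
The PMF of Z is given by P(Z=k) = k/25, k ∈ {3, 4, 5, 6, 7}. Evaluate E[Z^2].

31

E[Z^2] = Σ z^2·P(Z=z)
 = 9·3/25 + 16·4/25 + 25·1/5 + 36·6/25 + 49·7/25
 = 27/25 + 64/25 + 5 + 216/25 + 343/25
 = 31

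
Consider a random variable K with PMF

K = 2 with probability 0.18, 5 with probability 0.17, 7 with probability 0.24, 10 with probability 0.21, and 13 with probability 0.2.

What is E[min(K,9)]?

6.58

E[min(K,9)] = Σ min(k,9)·P(K=k)
 = 2·0.18 + 5·0.17 + 7·0.24 + 9·0.21 + 9·0.2
 = 0.36 + 0.85 + 1.68 + 1.89 + 1.8
 = 6.58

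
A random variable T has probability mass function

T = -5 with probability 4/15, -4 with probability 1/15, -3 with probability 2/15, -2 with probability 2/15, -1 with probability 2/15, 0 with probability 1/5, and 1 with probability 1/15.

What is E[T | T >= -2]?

-0.625

P(T >= -2) = 2/15 + 2/15 + 1/5 + 1/15 = 8/15.
E[T | T >= -2] = [(-2)·2/15 + (-1)·2/15 + 0·1/5 + 1·1/15] / (8/15)
 = -1/3 / (8/15)
 = -5/8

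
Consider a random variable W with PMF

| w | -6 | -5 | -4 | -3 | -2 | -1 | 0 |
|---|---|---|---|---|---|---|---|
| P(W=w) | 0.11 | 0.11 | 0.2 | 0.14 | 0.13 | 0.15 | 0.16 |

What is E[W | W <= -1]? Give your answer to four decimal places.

P(W <= -1) = 0.11 + 0.11 + 0.2 + 0.14 + 0.13 + 0.15 = 0.84.
E[W | W <= -1] = [(-6)·0.11 + (-5)·0.11 + (-4)·0.2 + (-3)·0.14 + (-2)·0.13 + (-1)·0.15] / 0.84
 = -2.84 / 0.84
 = -71/21

-3.3810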